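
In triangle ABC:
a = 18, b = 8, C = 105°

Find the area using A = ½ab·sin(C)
A = ½·a·b·sin(C) = ½·18·8·sin(105°)
sin(105°) ≈ 0.965926
A ≈ ½·144·0.965926 = 72·0.965926 ≈ 69.5467

Area = 69.55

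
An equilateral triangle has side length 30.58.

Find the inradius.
r = Area/s with s the semi-perimeter.
Area = (√3/4)·30.58² = (√3/4)·935.1364 ≈ 0.433013·935.1364 ≈ 404.926
s = 3·30.58/2 = 45.87
r ≈ 404.926/45.87 ≈ 8.82769
(Equivalently r = side/(2√3) = 30.58/3.4641 ≈ 8.82769.)

r = 8.828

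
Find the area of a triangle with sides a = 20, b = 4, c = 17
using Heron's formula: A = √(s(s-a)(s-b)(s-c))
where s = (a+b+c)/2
s = (20 + 4 + 17)/2 = 41/2 = 20.5
s − a = 0.5, s − b = 16.5, s − c = 3.5
s(s−a)(s−b)(s−c) = 20.5·0.5·16.5·3.5 = 591.9375
Area = √591.9375 ≈ 24.3298

s = 20.5, Area = 24.33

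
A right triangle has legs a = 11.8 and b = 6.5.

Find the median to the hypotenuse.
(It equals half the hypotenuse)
Hypotenuse c = √(a² + b²) = √(139.24 + 42.25) = √181.49 ≈ 13.4718
Median to hypotenuse = c/2 ≈ 13.4718/2 ≈ 6.73591

Median = 6.736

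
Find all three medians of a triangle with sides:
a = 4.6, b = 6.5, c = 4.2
Median formula: m_a = ½√(2b² + 2c² − a²) (and cyclically). a² = 21.16, b² = 42.25, c² = 17.64.
m_a = ½√(2·42.25 + 2·17.64 − 21.16) = ½√98.62 ≈ ½·9.93076 ≈ 4.96538
m_b = ½√(2·21.16 + 2·17.64 − 42.25) = ½√35.35 ≈ ½·5.94559 ≈ 2.97279
m_c = ½√(2·21.16 + 2·42.25 − 17.64) = ½√109.18 ≈ ½·10.4489 ≈ 5.22446

m_a = 4.965, m_b = 2.973, m_c = 5.224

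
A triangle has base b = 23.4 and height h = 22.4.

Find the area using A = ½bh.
A = ½·b·h = ½·23.4·22.4 = ½·524.16 = 262.08

Area = 262.08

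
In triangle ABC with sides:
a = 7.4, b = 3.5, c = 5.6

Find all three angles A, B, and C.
Law of cosines for each angle (a² = 54.76, b² = 12.25, c² = 31.36):
cos(A) = (b² + c² − a²)/(2bc) = (12.25 + 31.36 − 54.76)/(2·3.5·5.6) = -11.15/39.2 ≈ -0.284439  ⇒  A ≈ 106.525°
cos(B) = (a² + c² − b²)/(2ac) = (54.76 + 31.36 − 12.25)/(2·7.4·5.6) = 73.87/82.88 ≈ 0.891289  ⇒  B ≈ 26.9644°
cos(C) = (a² + b² − c²)/(2ab) = (54.76 + 12.25 − 31.36)/(2·7.4·3.5) = 35.65/51.8 ≈ 0.688224  ⇒  C ≈ 46.5103°
Check: A + B + C ≈ 180°

A = 106.5°, B = 26.96°, C = 46.51°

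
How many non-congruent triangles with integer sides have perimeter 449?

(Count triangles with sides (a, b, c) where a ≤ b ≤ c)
Let a ≤ b ≤ c with a + b + c = 449. The only binding inequality is a + b > c, i.e. 449 − c > c, so c < 449/2; and c ≥ 449/3 since c is the largest side.
So 150 ≤ c ≤ 224. For each c, b runs from ⌈(449 − c)/2⌉ up to c (then a = 449 − b − c satisfies 1 ≤ a ≤ b automatically), giving c − ⌈(449 − c)/2⌉ + 1 choices.
Summing over c: 1 + 3 + 4 + 6 + … + 111 + 112  (75 terms, c = 150, …, 224) = 4256
Check (closed form: nearest integer to p²/48 for even p, (p+3)²/48 for odd p): (449+3)²/48 = 452²/48 = 204304/48 ≈ 4256.33 → 4256

4256 triangles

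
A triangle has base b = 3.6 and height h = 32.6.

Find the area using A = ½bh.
A = ½·b·h = ½·3.6·32.6 = ½·117.36 = 58.68

Area = 58.68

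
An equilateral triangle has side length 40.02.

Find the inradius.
r = Area/s with s the semi-perimeter.
Area = (√3/4)·40.02² = (√3/4)·1601.6004 ≈ 0.433013·1601.6004 ≈ 693.513
s = 3·40.02/2 = 60.03
r ≈ 693.513/60.03 ≈ 11.5528
(Equivalently r = side/(2√3) = 40.02/3.4641 ≈ 11.5528.)

r = 11.55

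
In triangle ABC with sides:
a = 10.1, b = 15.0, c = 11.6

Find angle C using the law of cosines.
c² = a² + b² − 2ab·cos(C)  ⇒  cos(C) = (a² + b² − c²)/(2ab)
cos(C) = (10.1² + 15.0² − 11.6²)/(2·10.1·15.0) = (102.01 + 225 − 134.56)/303 = 192.45/303 ≈ 0.635149
C = arccos(0.635149) ≈ 50.569°

C = 50.57°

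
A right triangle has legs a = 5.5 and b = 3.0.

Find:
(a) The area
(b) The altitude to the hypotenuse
(a) The legs are perpendicular, so Area = ½·a·b = ½·5.5·3.0 = ½·16.5 = 8.25
(b) Hypotenuse c = √(a² + b²) = √(30.25 + 9) = √39.25 ≈ 6.26498
    Area = ½·c·h_c  ⇒  h_c = 2·Area/c = 16.5/6.26498 ≈ 2.63369

Area = 8.25, h_c = 2.634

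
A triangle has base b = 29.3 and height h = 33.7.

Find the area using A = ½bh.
A = ½·b·h = ½·29.3·33.7 = ½·987.41 = 493.705

Area = 493.705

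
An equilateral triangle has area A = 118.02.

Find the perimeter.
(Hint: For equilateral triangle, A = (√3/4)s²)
A = (√3/4)s²  ⇒  s² = 4A/√3 = 4·118.02/√3 = 472.08/1.73205 ≈ 272.556
s ≈ √272.556 ≈ 16.5093
Perimeter = 3s ≈ 3·16.5093 ≈ 49.5278

Perimeter = 49.53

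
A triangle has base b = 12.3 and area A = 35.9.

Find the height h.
A = ½·b·h  ⇒  h = 2A/b = 2·35.9/12.3 = 71.8/12.3 ≈ 5.8374

h = 5.837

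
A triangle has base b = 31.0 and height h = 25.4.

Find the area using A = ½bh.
A = ½·b·h = ½·31.0·25.4 = ½·787.4 = 393.7

Area = 393.7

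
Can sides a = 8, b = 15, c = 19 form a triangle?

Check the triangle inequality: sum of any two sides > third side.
a + b vs c: 8 + 15 = 23 > 19  ✓
a + c vs b: 8 + 19 = 27 > 15  ✓
b + c vs a: 15 + 19 = 34 > 8  ✓

Yes, triangle inequality satisfied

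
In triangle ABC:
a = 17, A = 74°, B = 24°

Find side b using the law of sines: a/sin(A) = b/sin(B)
a/sin(A) = b/sin(B)  ⇒  b = a·sin(B)/sin(A) = 17·sin(24°)/sin(74°)
sin(24°) ≈ 0.406737, sin(74°) ≈ 0.961262
b ≈ 17·0.406737/0.961262 ≈ 6.91452/0.961262 ≈ 7.19317

b = 7.193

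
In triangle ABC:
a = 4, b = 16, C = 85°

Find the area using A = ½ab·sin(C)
A = ½·a·b·sin(C) = ½·4·16·sin(85°)
sin(85°) ≈ 0.996195
A ≈ ½·64·0.996195 = 32·0.996195 ≈ 31.8782

Area = 31.88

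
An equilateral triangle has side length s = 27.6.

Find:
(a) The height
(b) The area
(a) The height splits the triangle into two 30-60-90 halves: h = s·√3/2 = 27.6·1.73205/2 ≈ 47.8046/2 ≈ 23.9023
(b) Area = (√3/4)·s² = (√3/4)·27.6² = (√3/4)·761.76 ≈ 0.433013·761.76 ≈ 329.852

Height = 23.9, Area = 329.9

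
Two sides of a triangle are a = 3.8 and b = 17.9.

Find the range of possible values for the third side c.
Triangle inequality: |a − b| < c < a + b
|a − b| = |3.8 − 17.9| = 14.1
a + b = 3.8 + 17.9 = 21.7

14.1 < c < 21.7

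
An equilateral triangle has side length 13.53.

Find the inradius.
r = Area/s with s the semi-perimeter.
Area = (√3/4)·13.53² = (√3/4)·183.0609 ≈ 0.433013·183.0609 ≈ 79.2677
s = 3·13.53/2 = 20.295
r ≈ 79.2677/20.295 ≈ 3.90577
(Equivalently r = side/(2√3) = 13.53/3.4641 ≈ 3.90577.)

r = 3.906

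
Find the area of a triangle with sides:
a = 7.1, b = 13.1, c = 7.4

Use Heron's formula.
s = (7.1 + 13.1 + 7.4)/2 = 27.6/2 = 13.8
s − a = 6.7, s − b = 0.7, s − c = 6.4
s(s−a)(s−b)(s−c) = 13.8·6.7·0.7·6.4 ≈ 414.221
Area = √414.221 ≈ 20.3524

Area = 20.35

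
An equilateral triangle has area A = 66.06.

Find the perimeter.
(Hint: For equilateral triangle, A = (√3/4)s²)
A = (√3/4)s²  ⇒  s² = 4A/√3 = 4·66.06/√3 = 264.24/1.73205 ≈ 152.559
s ≈ √152.559 ≈ 12.3515
Perimeter = 3s ≈ 3·12.3515 ≈ 37.0544

Perimeter = 37.05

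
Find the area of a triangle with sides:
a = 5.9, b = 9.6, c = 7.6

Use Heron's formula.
s = (5.9 + 9.6 + 7.6)/2 = 23.1/2 = 11.55
s − a = 5.65, s − b = 1.95, s − c = 3.95
s(s−a)(s−b)(s−c) = 11.55·5.65·1.95·3.95 ≈ 502.646
Area = √502.646 ≈ 22.4198

Area = 22.42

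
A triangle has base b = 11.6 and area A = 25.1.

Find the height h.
A = ½·b·h  ⇒  h = 2A/b = 2·25.1/11.6 = 50.2/11.6 ≈ 4.32759

h = 4.328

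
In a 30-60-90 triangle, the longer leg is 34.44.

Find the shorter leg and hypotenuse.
In a 30-60-90 triangle the sides are in ratio 1 : √3 : 2, so short leg = long leg/√3 and hypotenuse = 2·(short leg).
Short leg = 34.44/√3 ≈ 34.44/1.73205 ≈ 19.8839
Hypotenuse = 2·19.8839 ≈ 39.7679

Short leg = 19.88, Hypotenuse = 39.77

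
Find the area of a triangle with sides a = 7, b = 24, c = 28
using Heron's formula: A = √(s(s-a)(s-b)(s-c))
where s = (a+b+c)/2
s = (7 + 24 + 28)/2 = 59/2 = 29.5
s − a = 22.5, s − b = 5.5, s − c = 1.5
s(s−a)(s−b)(s−c) = 29.5·22.5·5.5·1.5 = 5475.9375
Area = √5475.9375 ≈ 73.9996

s = 29.5, Area = 74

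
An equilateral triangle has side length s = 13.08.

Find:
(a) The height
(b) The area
(a) The height splits the triangle into two 30-60-90 halves: h = s·√3/2 = 13.08·1.73205/2 ≈ 22.6552/2 ≈ 11.3276
(b) Area = (√3/4)·s² = (√3/4)·13.08² = (√3/4)·171.0864 ≈ 0.433013·171.0864 ≈ 74.0826

Height = 11.33, Area = 74.08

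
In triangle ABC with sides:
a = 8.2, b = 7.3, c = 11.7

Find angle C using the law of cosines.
c² = a² + b² − 2ab·cos(C)  ⇒  cos(C) = (a² + b² − c²)/(2ab)
cos(C) = (8.2² + 7.3² − 11.7²)/(2·8.2·7.3) = (67.24 + 53.29 − 136.89)/119.72 = -16.36/119.72 ≈ -0.136652
C = arccos(-0.136652) ≈ 97.8542°

C = 97.85°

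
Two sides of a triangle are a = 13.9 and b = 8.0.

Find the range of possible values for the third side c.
Triangle inequality: |a − b| < c < a + b
|a − b| = |13.9 − 8.0| = 5.9
a + b = 13.9 + 8.0 = 21.9

5.9 < c < 21.9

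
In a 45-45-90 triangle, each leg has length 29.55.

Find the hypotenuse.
In a 45-45-90 triangle the sides are in ratio 1 : 1 : √2, so hypotenuse = leg·√2.
Hypotenuse = 29.55·√2 ≈ 29.55·1.41421 ≈ 41.79

Hypotenuse = 29.55√2 = 41.79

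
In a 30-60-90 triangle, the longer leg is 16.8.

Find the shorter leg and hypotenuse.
In a 30-60-90 triangle the sides are in ratio 1 : √3 : 2, so short leg = long leg/√3 and hypotenuse = 2·(short leg).
Short leg = 16.8/√3 ≈ 16.8/1.73205 ≈ 9.69948
Hypotenuse = 2·9.69948 ≈ 19.399

Short leg = 9.699, Hypotenuse = 19.4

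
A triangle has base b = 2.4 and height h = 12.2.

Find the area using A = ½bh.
A = ½·b·h = ½·2.4·12.2 = ½·29.28 = 14.64

Area = 14.64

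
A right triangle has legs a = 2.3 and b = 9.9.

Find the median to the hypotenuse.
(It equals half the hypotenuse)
Hypotenuse c = √(a² + b²) = √(5.29 + 98.01) = √103.3 ≈ 10.1637
Median to hypotenuse = c/2 ≈ 10.1637/2 ≈ 5.08183

Median = 5.082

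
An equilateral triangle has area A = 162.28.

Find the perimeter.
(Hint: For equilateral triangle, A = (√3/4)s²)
A = (√3/4)s²  ⇒  s² = 4A/√3 = 4·162.28/√3 = 649.12/1.73205 ≈ 374.77
s ≈ √374.77 ≈ 19.359
Perimeter = 3s ≈ 3·19.359 ≈ 58.0769

Perimeter = 58.08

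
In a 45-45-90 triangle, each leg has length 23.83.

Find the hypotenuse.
In a 45-45-90 triangle the sides are in ratio 1 : 1 : √2, so hypotenuse = leg·√2.
Hypotenuse = 23.83·√2 ≈ 23.83·1.41421 ≈ 33.7007

Hypotenuse = 23.83√2 = 33.7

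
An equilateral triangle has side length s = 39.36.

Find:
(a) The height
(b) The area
(a) The height splits the triangle into two 30-60-90 halves: h = s·√3/2 = 39.36·1.73205/2 ≈ 68.1735/2 ≈ 34.0868
(b) Area = (√3/4)·s² = (√3/4)·39.36² = (√3/4)·1549.2096 ≈ 0.433013·1549.2096 ≈ 670.827

Height = 34.09, Area = 670.8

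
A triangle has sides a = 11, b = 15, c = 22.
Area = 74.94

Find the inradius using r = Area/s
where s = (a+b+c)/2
s = (11 + 15 + 22)/2 = 48/2 = 24
r = Area/s = 74.94/24 ≈ 3.1225

r = 3.123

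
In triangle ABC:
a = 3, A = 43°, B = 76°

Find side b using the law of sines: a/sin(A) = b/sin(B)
a/sin(A) = b/sin(B)  ⇒  b = a·sin(B)/sin(A) = 3·sin(76°)/sin(43°)
sin(76°) ≈ 0.970296, sin(43°) ≈ 0.681998
b ≈ 3·0.970296/0.681998 ≈ 2.91089/0.681998 ≈ 4.26817

b = 4.268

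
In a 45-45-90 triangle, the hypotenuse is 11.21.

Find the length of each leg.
In a 45-45-90 triangle hypotenuse = leg·√2, so leg = hypotenuse/√2.
Leg = 11.21/√2 ≈ 11.21/1.41421 ≈ 7.92667

Each leg = 7.927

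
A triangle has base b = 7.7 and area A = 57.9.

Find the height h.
A = ½·b·h  ⇒  h = 2A/b = 2·57.9/7.7 = 115.8/7.7 ≈ 15.039

h = 15.04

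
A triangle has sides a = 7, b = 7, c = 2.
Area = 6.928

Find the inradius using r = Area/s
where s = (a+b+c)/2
s = (7 + 7 + 2)/2 = 16/2 = 8
r = Area/s = 6.928/8 ≈ 0.866

r = 0.866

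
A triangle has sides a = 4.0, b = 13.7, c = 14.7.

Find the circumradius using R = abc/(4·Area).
First find the area with Heron's formula.
s = (4.0 + 13.7 + 14.7)/2 = 16.2
Area = √(s(s−a)(s−b)(s−c)) = √(16.2·12.2·2.5·1.5) ≈ √741.15 ≈ 27.2241
abc = 4.0·13.7·14.7 = 805.56
R = abc/(4·Area) ≈ 805.56/(4·27.2241) = 805.56/108.896 ≈ 7.3975

R = 7.397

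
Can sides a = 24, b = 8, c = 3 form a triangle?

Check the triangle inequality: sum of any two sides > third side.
a + b vs c: 24 + 8 = 32 > 3  ✓
a + c vs b: 24 + 3 = 27 > 8  ✓
b + c vs a: 8 + 3 = 11 ≤ 24  ✗

No: 8 + 3 = 11 is not > 24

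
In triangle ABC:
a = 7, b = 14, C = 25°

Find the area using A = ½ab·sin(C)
A = ½·a·b·sin(C) = ½·7·14·sin(25°)
sin(25°) ≈ 0.422618
A ≈ ½·98·0.422618 = 49·0.422618 ≈ 20.7083

Area = 20.71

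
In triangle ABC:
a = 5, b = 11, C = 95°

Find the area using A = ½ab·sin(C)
A = ½·a·b·sin(C) = ½·5·11·sin(95°)
sin(95°) ≈ 0.996195
A ≈ ½·55·0.996195 = 27.5·0.996195 ≈ 27.3954

Area = 27.4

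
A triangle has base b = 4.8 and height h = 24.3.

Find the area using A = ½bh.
A = ½·b·h = ½·4.8·24.3 = ½·116.64 = 58.32

Area = 58.32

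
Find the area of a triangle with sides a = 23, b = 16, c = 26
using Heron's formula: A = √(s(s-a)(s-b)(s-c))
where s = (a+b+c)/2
s = (23 + 16 + 26)/2 = 65/2 = 32.5
s − a = 9.5, s − b = 16.5, s − c = 6.5
s(s−a)(s−b)(s−c) = 32.5·9.5·16.5·6.5 = 33113.4375
Area = √33113.4375 ≈ 181.971

s = 32.5, Area = 182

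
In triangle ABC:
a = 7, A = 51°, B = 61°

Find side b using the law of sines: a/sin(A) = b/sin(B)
a/sin(A) = b/sin(B)  ⇒  b = a·sin(B)/sin(A) = 7·sin(61°)/sin(51°)
sin(61°) ≈ 0.87462, sin(51°) ≈ 0.777146
b ≈ 7·0.87462/0.777146 ≈ 6.12234/0.777146 ≈ 7.87798

b = 7.878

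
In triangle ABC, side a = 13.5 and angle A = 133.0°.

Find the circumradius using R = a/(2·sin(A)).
R = a/(2·sin(A)) = 13.5/(2·sin(133.0°))
sin(133.0°) ≈ 0.731354
R ≈ 13.5/(2·0.731354) = 13.5/1.46271 ≈ 9.22946

R = 9.229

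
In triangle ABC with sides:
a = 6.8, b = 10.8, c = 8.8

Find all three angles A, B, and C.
Law of cosines for each angle (a² = 46.24, b² = 116.64, c² = 77.44):
cos(A) = (b² + c² − a²)/(2bc) = (116.64 + 77.44 − 46.24)/(2·10.8·8.8) = 147.84/190.08 ≈ 0.777778  ⇒  A ≈ 38.9424°
cos(B) = (a² + c² − b²)/(2ac) = (46.24 + 77.44 − 116.64)/(2·6.8·8.8) = 7.04/119.68 ≈ 0.0588235  ⇒  B ≈ 86.6277°
cos(C) = (a² + b² − c²)/(2ab) = (46.24 + 116.64 − 77.44)/(2·6.8·10.8) = 85.44/146.88 ≈ 0.581699  ⇒  C ≈ 54.4298°
Check: A + B + C ≈ 180°

A = 38.94°, B = 86.63°, C = 54.43°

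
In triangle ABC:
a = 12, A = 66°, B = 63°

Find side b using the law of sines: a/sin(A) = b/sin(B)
a/sin(A) = b/sin(B)  ⇒  b = a·sin(B)/sin(A) = 12·sin(63°)/sin(66°)
sin(63°) ≈ 0.891007, sin(66°) ≈ 0.913545
b ≈ 12·0.891007/0.913545 ≈ 10.6921/0.913545 ≈ 11.7039

b = 11.7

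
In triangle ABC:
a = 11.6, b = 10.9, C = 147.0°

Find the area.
Two sides and the included angle (SAS): A = ½·a·b·sin(C) = ½·11.6·10.9·sin(147.0°)
sin(147.0°) ≈ 0.544639
A ≈ ½·126.44·0.544639 = 63.22·0.544639 ≈ 34.4321

Area = 34.43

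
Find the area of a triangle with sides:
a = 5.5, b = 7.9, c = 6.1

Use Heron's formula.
s = (5.5 + 7.9 + 6.1)/2 = 19.5/2 = 9.75
s − a = 4.25, s − b = 1.85, s − c = 3.65
s(s−a)(s−b)(s−c) = 9.75·4.25·1.85·3.65 ≈ 279.807
Area = √279.807 ≈ 16.7274

Area = 16.73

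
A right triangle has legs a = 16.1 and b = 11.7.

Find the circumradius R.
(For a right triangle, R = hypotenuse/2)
Hypotenuse c = √(a² + b²) = √(259.21 + 136.89) = √396.1 ≈ 19.9023
R = c/2 ≈ 19.9023/2 ≈ 9.95113

R = 9.951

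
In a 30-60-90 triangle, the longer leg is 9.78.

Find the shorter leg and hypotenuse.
In a 30-60-90 triangle the sides are in ratio 1 : √3 : 2, so short leg = long leg/√3 and hypotenuse = 2·(short leg).
Short leg = 9.78/√3 ≈ 9.78/1.73205 ≈ 5.64649
Hypotenuse = 2·5.64649 ≈ 11.293

Short leg = 5.646, Hypotenuse = 11.29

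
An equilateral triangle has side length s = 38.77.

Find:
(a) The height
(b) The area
(a) The height splits the triangle into two 30-60-90 halves: h = s·√3/2 = 38.77·1.73205/2 ≈ 67.1516/2 ≈ 33.5758
(b) Area = (√3/4)·s² = (√3/4)·38.77² = (√3/4)·1503.1129 ≈ 0.433013·1503.1129 ≈ 650.867

Height = 33.58, Area = 650.9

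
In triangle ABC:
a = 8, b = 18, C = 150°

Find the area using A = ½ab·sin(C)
A = ½·a·b·sin(C) = ½·8·18·sin(150°)
sin(150°) ≈ 0.5
A ≈ ½·144·0.5 = 72·0.5 ≈ 36

Area = 36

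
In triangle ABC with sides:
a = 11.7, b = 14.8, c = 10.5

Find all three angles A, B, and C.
Law of cosines for each angle (a² = 136.89, b² = 219.04, c² = 110.25):
cos(A) = (b² + c² − a²)/(2bc) = (219.04 + 110.25 − 136.89)/(2·14.8·10.5) = 192.4/310.8 ≈ 0.619048  ⇒  A ≈ 51.7534°
cos(B) = (a² + c² − b²)/(2ac) = (136.89 + 110.25 − 219.04)/(2·11.7·10.5) = 28.1/245.7 ≈ 0.114367  ⇒  B ≈ 83.4329°
cos(C) = (a² + b² − c²)/(2ab) = (136.89 + 219.04 − 110.25)/(2·11.7·14.8) = 245.68/346.32 ≈ 0.709402  ⇒  C ≈ 44.8137°
Check: A + B + C ≈ 180°

A = 51.75°, B = 83.43°, C = 44.81°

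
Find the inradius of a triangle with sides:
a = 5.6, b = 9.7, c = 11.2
r = Area/s where s is the semi-perimeter.
s = (5.6 + 9.7 + 11.2)/2 = 26.5/2 = 13.25
Area = √(s(s−a)(s−b)(s−c)) = √(13.25·7.65·3.55·2.05) ≈ √737.666 ≈ 27.16
r ≈ 27.16/13.25 ≈ 2.04981

r = 2.05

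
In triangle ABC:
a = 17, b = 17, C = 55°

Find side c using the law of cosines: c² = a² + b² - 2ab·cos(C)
c² = 17² + 17² − 2·17·17·cos(55°)
cos(55°) ≈ 0.573576
c² ≈ 289 + 289 − 578·(0.573576) ≈ 578 − 331.527 ≈ 246.473
c ≈ √246.473 ≈ 15.6995

c = 15.7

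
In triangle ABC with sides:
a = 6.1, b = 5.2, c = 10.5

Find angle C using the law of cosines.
c² = a² + b² − 2ab·cos(C)  ⇒  cos(C) = (a² + b² − c²)/(2ab)
cos(C) = (6.1² + 5.2² − 10.5²)/(2·6.1·5.2) = (37.21 + 27.04 − 110.25)/63.44 = -46/63.44 ≈ -0.725095
C = arccos(-0.725095) ≈ 136.477°

C = 136.5°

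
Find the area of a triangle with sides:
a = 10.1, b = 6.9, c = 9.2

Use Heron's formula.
s = (10.1 + 6.9 + 9.2)/2 = 26.2/2 = 13.1
s − a = 3, s − b = 6.2, s − c = 3.9
s(s−a)(s−b)(s−c) = 13.1·3·6.2·3.9 ≈ 950.274
Area = √950.274 ≈ 30.8265

Area = 30.83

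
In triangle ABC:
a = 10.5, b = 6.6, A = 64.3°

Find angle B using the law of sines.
a/sin(A) = b/sin(B)  ⇒  sin(B) = b·sin(A)/a = 6.6·sin(64.3°)/10.5
sin(64.3°) ≈ 0.901077
sin(B) ≈ 6.6·0.901077/10.5 ≈ 5.94711/10.5 ≈ 0.566391
B = arcsin(0.566391) ≈ 34.499°
(Since b ≤ a we need B ≤ A, so the obtuse alternative 180° − 34.499° ≈ 145.501° is rejected.)

B = 34.5°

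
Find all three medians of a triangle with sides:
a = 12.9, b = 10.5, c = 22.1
Median formula: m_a = ½√(2b² + 2c² − a²) (and cyclically). a² = 166.41, b² = 110.25, c² = 488.41.
m_a = ½√(2·110.25 + 2·488.41 − 166.41) = ½√1030.91 ≈ ½·32.1078 ≈ 16.0539
m_b = ½√(2·166.41 + 2·488.41 − 110.25) = ½√1199.39 ≈ ½·34.6322 ≈ 17.3161
m_c = ½√(2·166.41 + 2·110.25 − 488.41) = ½√64.91 ≈ ½·8.05667 ≈ 4.02834

m_a = 16.05, m_b = 17.32, m_c = 4.028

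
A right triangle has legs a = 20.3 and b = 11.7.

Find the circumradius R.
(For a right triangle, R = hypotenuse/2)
Hypotenuse c = √(a² + b²) = √(412.09 + 136.89) = √548.98 ≈ 23.4303
R = c/2 ≈ 23.4303/2 ≈ 11.7152

R = 11.72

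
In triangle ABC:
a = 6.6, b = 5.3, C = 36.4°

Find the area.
Two sides and the included angle (SAS): A = ½·a·b·sin(C) = ½·6.6·5.3·sin(36.4°)
sin(36.4°) ≈ 0.593419
A ≈ ½·34.98·0.593419 = 17.49·0.593419 ≈ 10.3789

Area = 10.38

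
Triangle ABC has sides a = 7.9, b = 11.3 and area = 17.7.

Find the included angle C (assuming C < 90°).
Area = ½·a·b·sin(C)  ⇒  sin(C) = 2·Area/(a·b) = 2·17.7/(7.9·11.3) = 35.4/89.27 ≈ 0.39655
C = arcsin(0.39655) ≈ 23.3627° (taking the acute solution since C < 90°)

C = 23.36°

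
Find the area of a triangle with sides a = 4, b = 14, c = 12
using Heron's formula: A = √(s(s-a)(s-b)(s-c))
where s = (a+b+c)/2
s = (4 + 14 + 12)/2 = 30/2 = 15
s − a = 11, s − b = 1, s − c = 3
s(s−a)(s−b)(s−c) = 15·11·1·3 = 495
Area = √495 ≈ 22.2486

s = 15.0, Area = 22.25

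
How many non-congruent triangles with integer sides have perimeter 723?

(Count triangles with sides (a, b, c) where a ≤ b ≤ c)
Let a ≤ b ≤ c with a + b + c = 723. The only binding inequality is a + b > c, i.e. 723 − c > c, so c < 723/2; and c ≥ 723/3 since c is the largest side.
So 241 ≤ c ≤ 361. For each c, b runs from ⌈(723 − c)/2⌉ up to c (then a = 723 − b − c satisfies 1 ≤ a ≤ b automatically), giving c − ⌈(723 − c)/2⌉ + 1 choices.
Summing over c: 1 + 2 + 4 + 5 + … + 179 + 181  (121 terms, c = 241, …, 361) = 10981
Check (closed form: nearest integer to p²/48 for even p, (p+3)²/48 for odd p): (723+3)²/48 = 726²/48 = 527076/48 ≈ 10980.75 → 10981

10981 triangles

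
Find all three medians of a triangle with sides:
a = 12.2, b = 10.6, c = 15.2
Median formula: m_a = ½√(2b² + 2c² − a²) (and cyclically). a² = 148.84, b² = 112.36, c² = 231.04.
m_a = ½√(2·112.36 + 2·231.04 − 148.84) = ½√537.96 ≈ ½·23.194 ≈ 11.597
m_b = ½√(2·148.84 + 2·231.04 − 112.36) = ½√647.4 ≈ ½·25.4441 ≈ 12.722
m_c = ½√(2·148.84 + 2·112.36 − 231.04) = ½√291.36 ≈ ½·17.0693 ≈ 8.53464

m_a = 11.6, m_b = 12.72, m_c = 8.535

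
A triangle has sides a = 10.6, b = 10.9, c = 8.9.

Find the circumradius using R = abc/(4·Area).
First find the area with Heron's formula.
s = (10.6 + 10.9 + 8.9)/2 = 15.2
Area = √(s(s−a)(s−b)(s−c)) = √(15.2·4.6·4.3·6.3) ≈ √1894.13 ≈ 43.5216
abc = 10.6·10.9·8.9 = 1028.306
R = abc/(4·Area) ≈ 1028.306/(4·43.5216) = 1028.306/174.087 ≈ 5.90687

R = 5.907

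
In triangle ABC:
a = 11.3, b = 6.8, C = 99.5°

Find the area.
Two sides and the included angle (SAS): A = ½·a·b·sin(C) = ½·11.3·6.8·sin(99.5°)
sin(99.5°) ≈ 0.986286
A ≈ ½·76.84·0.986286 = 38.42·0.986286 ≈ 37.8931

Area = 37.89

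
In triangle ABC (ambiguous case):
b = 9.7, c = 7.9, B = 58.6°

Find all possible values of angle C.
b/sin(B) = c/sin(C)  ⇒  sin(C) = c·sin(B)/b = 7.9·sin(58.6°)/9.7
sin(58.6°) ≈ 0.853551
sin(C) ≈ 7.9·0.853551/9.7 ≈ 6.74305/9.7 ≈ 0.69516
Candidate 1: C₁ = arcsin(0.69516) ≈ 44.04°  →  A = 180° − 58.6° − 44.04° ≈ 77.36° > 0, valid
Candidate 2: C₂ = 180° − C₁ ≈ 135.96°  →  A = 180° − 58.6° − 135.96° ≈ -14.56° ≤ 0, not a valid triangle

C = 44.04° (one solution)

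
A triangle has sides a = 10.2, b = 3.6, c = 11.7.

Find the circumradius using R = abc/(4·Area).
First find the area with Heron's formula.
s = (10.2 + 3.6 + 11.7)/2 = 12.75
Area = √(s(s−a)(s−b)(s−c)) = √(12.75·2.55·9.15·1.05) ≈ √312.364 ≈ 17.6738
abc = 10.2·3.6·11.7 = 429.624
R = abc/(4·Area) ≈ 429.624/(4·17.6738) = 429.624/70.6953 ≈ 6.07712

R = 6.077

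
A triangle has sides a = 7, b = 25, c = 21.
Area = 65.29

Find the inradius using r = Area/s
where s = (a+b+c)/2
s = (7 + 25 + 21)/2 = 53/2 = 26.5
r = Area/s = 65.29/26.5 ≈ 2.46377

r = 2.464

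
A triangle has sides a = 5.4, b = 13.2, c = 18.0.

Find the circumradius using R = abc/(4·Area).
First find the area with Heron's formula.
s = (5.4 + 13.2 + 18.0)/2 = 18.3
Area = √(s(s−a)(s−b)(s−c)) = √(18.3·12.9·5.1·0.3) ≈ √361.187 ≈ 19.0049
abc = 5.4·13.2·18.0 = 1283.04
R = abc/(4·Area) ≈ 1283.04/(4·19.0049) = 1283.04/76.0197 ≈ 16.8777

R = 16.88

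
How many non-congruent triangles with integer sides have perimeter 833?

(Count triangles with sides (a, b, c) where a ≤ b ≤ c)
Let a ≤ b ≤ c with a + b + c = 833. The only binding inequality is a + b > c, i.e. 833 − c > c, so c < 833/2; and c ≥ 833/3 since c is the largest side.
So 278 ≤ c ≤ 416. For each c, b runs from ⌈(833 − c)/2⌉ up to c (then a = 833 − b − c satisfies 1 ≤ a ≤ b automatically), giving c − ⌈(833 − c)/2⌉ + 1 choices.
Summing over c: 1 + 3 + 4 + 6 + … + 207 + 208  (139 terms, c = 278, …, 416) = 14560
Check (closed form: nearest integer to p²/48 for even p, (p+3)²/48 for odd p): (833+3)²/48 = 836²/48 = 698896/48 ≈ 14560.33 → 14560

14560 triangles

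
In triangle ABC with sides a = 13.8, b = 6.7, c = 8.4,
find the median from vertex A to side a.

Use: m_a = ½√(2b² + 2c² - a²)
m_a = ½√(2·6.7² + 2·8.4² − 13.8²) = ½√(2·44.89 + 2·70.56 − 190.44) = ½√(89.78 + 141.12 − 190.44) = ½√40.46
√40.46 ≈ 6.36082, so m_a ≈ 3.18041

m_a = 3.18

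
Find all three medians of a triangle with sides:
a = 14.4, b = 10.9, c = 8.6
Median formula: m_a = ½√(2b² + 2c² − a²) (and cyclically). a² = 207.36, b² = 118.81, c² = 73.96.
m_a = ½√(2·118.81 + 2·73.96 − 207.36) = ½√178.18 ≈ ½·13.3484 ≈ 6.6742
m_b = ½√(2·207.36 + 2·73.96 − 118.81) = ½√443.83 ≈ ½·21.0673 ≈ 10.5336
m_c = ½√(2·207.36 + 2·118.81 − 73.96) = ½√578.38 ≈ ½·24.0495 ≈ 12.0248

m_a = 6.674, m_b = 10.53, m_c = 12.02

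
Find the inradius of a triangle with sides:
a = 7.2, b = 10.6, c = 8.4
r = Area/s where s is the semi-perimeter.
s = (7.2 + 10.6 + 8.4)/2 = 26.2/2 = 13.1
Area = √(s(s−a)(s−b)(s−c)) = √(13.1·5.9·2.5·4.7) ≈ √908.158 ≈ 30.1357
r ≈ 30.1357/13.1 ≈ 2.30043

r = 2.3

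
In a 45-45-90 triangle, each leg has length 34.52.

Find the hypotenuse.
In a 45-45-90 triangle the sides are in ratio 1 : 1 : √2, so hypotenuse = leg·√2.
Hypotenuse = 34.52·√2 ≈ 34.52·1.41421 ≈ 48.8187

Hypotenuse = 34.52√2 = 48.82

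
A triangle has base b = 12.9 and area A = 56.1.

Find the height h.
A = ½·b·h  ⇒  h = 2A/b = 2·56.1/12.9 = 112.2/12.9 ≈ 8.69767

h = 8.698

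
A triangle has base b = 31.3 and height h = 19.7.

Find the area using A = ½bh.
A = ½·b·h = ½·31.3·19.7 = ½·616.61 = 308.305

Area = 308.305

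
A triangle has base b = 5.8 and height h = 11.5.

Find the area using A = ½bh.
A = ½·b·h = ½·5.8·11.5 = ½·66.7 = 33.35

Area = 33.35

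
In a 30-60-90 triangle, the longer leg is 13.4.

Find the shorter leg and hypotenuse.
In a 30-60-90 triangle the sides are in ratio 1 : √3 : 2, so short leg = long leg/√3 and hypotenuse = 2·(short leg).
Short leg = 13.4/√3 ≈ 13.4/1.73205 ≈ 7.73649
Hypotenuse = 2·7.73649 ≈ 15.473

Short leg = 7.736, Hypotenuse = 15.47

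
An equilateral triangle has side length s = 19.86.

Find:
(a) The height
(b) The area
(a) The height splits the triangle into two 30-60-90 halves: h = s·√3/2 = 19.86·1.73205/2 ≈ 34.3985/2 ≈ 17.1993
(b) Area = (√3/4)·s² = (√3/4)·19.86² = (√3/4)·394.4196 ≈ 0.433013·394.4196 ≈ 170.789

Height = 17.2, Area = 170.8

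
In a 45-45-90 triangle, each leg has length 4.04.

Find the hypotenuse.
In a 45-45-90 triangle the sides are in ratio 1 : 1 : √2, so hypotenuse = leg·√2.
Hypotenuse = 4.04·√2 ≈ 4.04·1.41421 ≈ 5.71342

Hypotenuse = 4.04√2 = 5.713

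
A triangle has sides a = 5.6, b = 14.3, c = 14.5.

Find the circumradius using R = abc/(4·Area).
First find the area with Heron's formula.
s = (5.6 + 14.3 + 14.5)/2 = 17.2
Area = √(s(s−a)(s−b)(s−c)) = √(17.2·11.6·2.9·2.7) ≈ √1562.24 ≈ 39.5252
abc = 5.6·14.3·14.5 = 1161.16
R = abc/(4·Area) ≈ 1161.16/(4·39.5252) = 1161.16/158.101 ≈ 7.34443

R = 7.344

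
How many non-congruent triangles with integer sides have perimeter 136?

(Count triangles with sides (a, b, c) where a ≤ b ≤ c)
Let a ≤ b ≤ c with a + b + c = 136. The only binding inequality is a + b > c, i.e. 136 − c > c, so c < 136/2; and c ≥ 136/3 since c is the largest side.
So 46 ≤ c ≤ 67. For each c, b runs from ⌈(136 − c)/2⌉ up to c (then a = 136 − b − c satisfies 1 ≤ a ≤ b automatically), giving c − ⌈(136 − c)/2⌉ + 1 choices.
Summing over c: 2 + 3 + 5 + 6 + … + 32 + 33  (22 terms, c = 46, …, 67) = 385
Check (closed form: nearest integer to p²/48 for even p, (p+3)²/48 for odd p): 136²/48 = 18496/48 ≈ 385.33 → 385

385 triangles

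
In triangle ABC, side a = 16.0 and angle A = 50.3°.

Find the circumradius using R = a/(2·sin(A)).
R = a/(2·sin(A)) = 16.0/(2·sin(50.3°))
sin(50.3°) ≈ 0.7694
R ≈ 16.0/(2·0.7694) = 16.0/1.5388 ≈ 10.3977

R = 10.4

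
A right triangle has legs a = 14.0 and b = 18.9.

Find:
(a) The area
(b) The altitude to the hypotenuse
(a) The legs are perpendicular, so Area = ½·a·b = ½·14.0·18.9 = ½·264.6 = 132.3
(b) Hypotenuse c = √(a² + b²) = √(196 + 357.21) = √553.21 ≈ 23.5204
    Area = ½·c·h_c  ⇒  h_c = 2·Area/c = 264.6/23.5204 ≈ 11.2498

Area = 132.3, h_c = 11.25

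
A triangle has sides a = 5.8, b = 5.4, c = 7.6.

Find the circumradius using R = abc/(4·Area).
First find the area with Heron's formula.
s = (5.8 + 5.4 + 7.6)/2 = 9.4
Area = √(s(s−a)(s−b)(s−c)) = √(9.4·3.6·4·1.8) ≈ √243.648 ≈ 15.6092
abc = 5.8·5.4·7.6 = 238.032
R = abc/(4·Area) ≈ 238.032/(4·15.6092) = 238.032/62.4369 ≈ 3.81236

R = 3.812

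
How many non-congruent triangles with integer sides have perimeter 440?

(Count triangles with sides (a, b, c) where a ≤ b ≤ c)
Let a ≤ b ≤ c with a + b + c = 440. The only binding inequality is a + b > c, i.e. 440 − c > c, so c < 440/2; and c ≥ 440/3 since c is the largest side.
So 147 ≤ c ≤ 219. For each c, b runs from ⌈(440 − c)/2⌉ up to c (then a = 440 − b − c satisfies 1 ≤ a ≤ b automatically), giving c − ⌈(440 − c)/2⌉ + 1 choices.
Summing over c: 1 + 3 + 4 + 6 + … + 108 + 109  (73 terms, c = 147, …, 219) = 4033
Check (closed form: nearest integer to p²/48 for even p, (p+3)²/48 for odd p): 440²/48 = 193600/48 ≈ 4033.33 → 4033

4033 triangles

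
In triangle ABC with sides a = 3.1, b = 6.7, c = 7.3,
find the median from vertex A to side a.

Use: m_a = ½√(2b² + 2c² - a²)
m_a = ½√(2·6.7² + 2·7.3² − 3.1²) = ½√(2·44.89 + 2·53.29 − 9.61) = ½√(89.78 + 106.58 − 9.61) = ½√186.75
√186.75 ≈ 13.6657, so m_a ≈ 6.83283

m_a = 6.833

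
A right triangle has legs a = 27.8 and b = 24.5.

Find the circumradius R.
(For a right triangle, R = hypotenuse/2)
Hypotenuse c = √(a² + b²) = √(772.84 + 600.25) = √1373.09 ≈ 37.0552
R = c/2 ≈ 37.0552/2 ≈ 18.5276

R = 18.53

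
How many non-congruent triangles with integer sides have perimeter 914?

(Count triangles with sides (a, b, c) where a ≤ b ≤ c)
Let a ≤ b ≤ c with a + b + c = 914. The only binding inequality is a + b > c, i.e. 914 − c > c, so c < 914/2; and c ≥ 914/3 since c is the largest side.
So 305 ≤ c ≤ 456. For each c, b runs from ⌈(914 − c)/2⌉ up to c (then a = 914 − b − c satisfies 1 ≤ a ≤ b automatically), giving c − ⌈(914 − c)/2⌉ + 1 choices.
Summing over c: 1 + 3 + 4 + 6 + … + 226 + 228  (152 terms, c = 305, …, 456) = 17404
Check (closed form: nearest integer to p²/48 for even p, (p+3)²/48 for odd p): 914²/48 = 835396/48 ≈ 17404.08 → 17404

17404 triangles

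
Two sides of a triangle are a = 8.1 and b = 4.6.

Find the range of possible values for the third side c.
Triangle inequality: |a − b| < c < a + b
|a − b| = |8.1 − 4.6| = 3.5
a + b = 8.1 + 4.6 = 12.7

3.5 < c < 12.7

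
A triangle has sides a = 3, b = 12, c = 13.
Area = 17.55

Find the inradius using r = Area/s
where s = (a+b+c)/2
s = (3 + 12 + 13)/2 = 28/2 = 14
r = Area/s = 17.55/14 ≈ 1.25357

r = 1.254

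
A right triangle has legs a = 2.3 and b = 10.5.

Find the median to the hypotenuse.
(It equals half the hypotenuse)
Hypotenuse c = √(a² + b²) = √(5.29 + 110.25) = √115.54 ≈ 10.749
Median to hypotenuse = c/2 ≈ 10.749/2 ≈ 5.37448

Median = 5.374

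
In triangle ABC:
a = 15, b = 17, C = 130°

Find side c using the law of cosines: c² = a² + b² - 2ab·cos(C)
c² = 15² + 17² − 2·15·17·cos(130°)
cos(130°) ≈ -0.642788
c² ≈ 225 + 289 − 510·(-0.642788) ≈ 514 + 327.822 ≈ 841.822
c ≈ √841.822 ≈ 29.0142

c = 29.01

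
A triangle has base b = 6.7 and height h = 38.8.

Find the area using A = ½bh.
A = ½·b·h = ½·6.7·38.8 = ½·259.96 = 129.98

Area = 129.98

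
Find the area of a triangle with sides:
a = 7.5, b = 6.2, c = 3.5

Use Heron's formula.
s = (7.5 + 6.2 + 3.5)/2 = 17.2/2 = 8.6
s − a = 1.1, s − b = 2.4, s − c = 5.1
s(s−a)(s−b)(s−c) = 8.6·1.1·2.4·5.1 ≈ 115.79
Area = √115.79 ≈ 10.7606

Area = 10.76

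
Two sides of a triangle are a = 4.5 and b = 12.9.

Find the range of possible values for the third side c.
Triangle inequality: |a − b| < c < a + b
|a − b| = |4.5 − 12.9| = 8.4
a + b = 4.5 + 12.9 = 17.4

8.4 < c < 17.4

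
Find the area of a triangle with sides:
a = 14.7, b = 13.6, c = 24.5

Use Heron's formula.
s = (14.7 + 13.6 + 24.5)/2 = 52.8/2 = 26.4
s − a = 11.7, s − b = 12.8, s − c = 1.9
s(s−a)(s−b)(s−c) = 26.4·11.7·12.8·1.9 ≈ 7511.96
Area = √7511.96 ≈ 86.6716

Area = 86.67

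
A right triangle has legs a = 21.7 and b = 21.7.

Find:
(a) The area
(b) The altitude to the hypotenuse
(a) The legs are perpendicular, so Area = ½·a·b = ½·21.7·21.7 = ½·470.89 = 235.445
(b) Hypotenuse c = √(a² + b²) = √(470.89 + 470.89) = √941.78 ≈ 30.6884
    Area = ½·c·h_c  ⇒  h_c = 2·Area/c = 470.89/30.6884 ≈ 15.3442

Area = 235.445, h_c = 15.34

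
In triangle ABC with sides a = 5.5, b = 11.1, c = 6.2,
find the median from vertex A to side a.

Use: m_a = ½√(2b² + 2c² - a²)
m_a = ½√(2·11.1² + 2·6.2² − 5.5²) = ½√(2·123.21 + 2·38.44 − 30.25) = ½√(246.42 + 76.88 − 30.25) = ½√293.05
√293.05 ≈ 17.1187, so m_a ≈ 8.55935

m_a = 8.559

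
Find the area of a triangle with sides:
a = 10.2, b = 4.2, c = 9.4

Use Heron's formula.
s = (10.2 + 4.2 + 9.4)/2 = 23.8/2 = 11.9
s − a = 1.7, s − b = 7.7, s − c = 2.5
s(s−a)(s−b)(s−c) = 11.9·1.7·7.7·2.5 ≈ 389.428
Area = √389.428 ≈ 19.7339

Area = 19.73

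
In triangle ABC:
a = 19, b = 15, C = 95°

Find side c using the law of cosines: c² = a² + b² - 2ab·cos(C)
c² = 19² + 15² − 2·19·15·cos(95°)
cos(95°) ≈ -0.0871557
c² ≈ 361 + 225 − 570·(-0.0871557) ≈ 586 + 49.6788 ≈ 635.679
c ≈ √635.679 ≈ 25.2127

c = 25.21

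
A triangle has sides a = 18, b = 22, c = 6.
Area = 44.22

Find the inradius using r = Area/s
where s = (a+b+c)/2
s = (18 + 22 + 6)/2 = 46/2 = 23
r = Area/s = 44.22/23 ≈ 1.92261

r = 1.923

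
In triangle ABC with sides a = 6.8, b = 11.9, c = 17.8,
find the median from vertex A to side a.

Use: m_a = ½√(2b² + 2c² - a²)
m_a = ½√(2·11.9² + 2·17.8² − 6.8²) = ½√(2·141.61 + 2·316.84 − 46.24) = ½√(283.22 + 633.68 − 46.24) = ½√870.66
√870.66 ≈ 29.5069, so m_a ≈ 14.7535

m_a = 14.75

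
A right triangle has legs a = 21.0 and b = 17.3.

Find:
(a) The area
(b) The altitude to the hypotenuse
(a) The legs are perpendicular, so Area = ½·a·b = ½·21.0·17.3 = ½·363.3 = 181.65
(b) Hypotenuse c = √(a² + b²) = √(441 + 299.29) = √740.29 ≈ 27.2083
    Area = ½·c·h_c  ⇒  h_c = 2·Area/c = 363.3/27.2083 ≈ 13.3526

Area = 181.65, h_c = 13.35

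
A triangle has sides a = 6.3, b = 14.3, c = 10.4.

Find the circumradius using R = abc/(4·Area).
First find the area with Heron's formula.
s = (6.3 + 14.3 + 10.4)/2 = 15.5
Area = √(s(s−a)(s−b)(s−c)) = √(15.5·9.2·1.2·5.1) ≈ √872.712 ≈ 29.5417
abc = 6.3·14.3·10.4 = 936.936
R = abc/(4·Area) ≈ 936.936/(4·29.5417) = 936.936/118.167 ≈ 7.92893

R = 7.929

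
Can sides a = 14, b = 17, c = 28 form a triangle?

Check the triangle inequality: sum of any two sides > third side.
a + b vs c: 14 + 17 = 31 > 28  ✓
a + c vs b: 14 + 28 = 42 > 17  ✓
b + c vs a: 17 + 28 = 45 > 14  ✓

Yes, triangle inequality satisfied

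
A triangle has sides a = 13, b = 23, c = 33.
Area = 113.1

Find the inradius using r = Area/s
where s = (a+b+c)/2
s = (13 + 23 + 33)/2 = 69/2 = 34.5
r = Area/s = 113.1/34.5 ≈ 3.27826

r = 3.278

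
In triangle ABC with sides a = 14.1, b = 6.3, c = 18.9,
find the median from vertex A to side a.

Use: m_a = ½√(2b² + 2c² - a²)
m_a = ½√(2·6.3² + 2·18.9² − 14.1²) = ½√(2·39.69 + 2·357.21 − 198.81) = ½√(79.38 + 714.42 − 198.81) = ½√594.99
√594.99 ≈ 24.3924, so m_a ≈ 12.1962

m_a = 12.2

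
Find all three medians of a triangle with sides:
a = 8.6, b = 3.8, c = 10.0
Median formula: m_a = ½√(2b² + 2c² − a²) (and cyclically). a² = 73.96, b² = 14.44, c² = 100.
m_a = ½√(2·14.44 + 2·100 − 73.96) = ½√154.92 ≈ ½·12.4467 ≈ 6.22334
m_b = ½√(2·73.96 + 2·100 − 14.44) = ½√333.48 ≈ ½·18.2614 ≈ 9.13072
m_c = ½√(2·73.96 + 2·14.44 − 100) = ½√76.8 ≈ ½·8.76356 ≈ 4.38178

m_a = 6.223, m_b = 9.131, m_c = 4.382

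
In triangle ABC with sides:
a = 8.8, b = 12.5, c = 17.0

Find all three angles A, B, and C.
Law of cosines for each angle (a² = 77.44, b² = 156.25, c² = 289):
cos(A) = (b² + c² − a²)/(2bc) = (156.25 + 289 − 77.44)/(2·12.5·17.0) = 367.81/425 ≈ 0.865435  ⇒  A ≈ 30.0676°
cos(B) = (a² + c² − b²)/(2ac) = (77.44 + 289 − 156.25)/(2·8.8·17.0) = 210.19/299.2 ≈ 0.702507  ⇒  B ≈ 45.3715°
cos(C) = (a² + b² − c²)/(2ab) = (77.44 + 156.25 − 289)/(2·8.8·12.5) = -55.31/220 ≈ -0.251409  ⇒  C ≈ 104.561°
Check: A + B + C ≈ 180°

A = 30.07°, B = 45.37°, C = 104.6°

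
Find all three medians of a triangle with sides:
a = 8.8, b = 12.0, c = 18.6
Median formula: m_a = ½√(2b² + 2c² − a²) (and cyclically). a² = 77.44, b² = 144, c² = 345.96.
m_a = ½√(2·144 + 2·345.96 − 77.44) = ½√902.48 ≈ ½·30.0413 ≈ 15.0207
m_b = ½√(2·77.44 + 2·345.96 − 144) = ½√702.8 ≈ ½·26.5104 ≈ 13.2552
m_c = ½√(2·77.44 + 2·144 − 345.96) = ½√96.92 ≈ ½·9.8448 ≈ 4.9224

m_a = 15.02, m_b = 13.26, m_c = 4.922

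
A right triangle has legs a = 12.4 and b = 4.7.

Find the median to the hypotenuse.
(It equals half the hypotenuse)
Hypotenuse c = √(a² + b²) = √(153.76 + 22.09) = √175.85 ≈ 13.2608
Median to hypotenuse = c/2 ≈ 13.2608/2 ≈ 6.63042

Median = 6.63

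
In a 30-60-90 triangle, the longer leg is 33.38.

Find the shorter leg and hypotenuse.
In a 30-60-90 triangle the sides are in ratio 1 : √3 : 2, so short leg = long leg/√3 and hypotenuse = 2·(short leg).
Short leg = 33.38/√3 ≈ 33.38/1.73205 ≈ 19.272
Hypotenuse = 2·19.272 ≈ 38.5439

Short leg = 19.27, Hypotenuse = 38.54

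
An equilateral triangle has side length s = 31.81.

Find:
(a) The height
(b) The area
(a) The height splits the triangle into two 30-60-90 halves: h = s·√3/2 = 31.81·1.73205/2 ≈ 55.0965/2 ≈ 27.5483
(b) Area = (√3/4)·s² = (√3/4)·31.81² = (√3/4)·1011.8761 ≈ 0.433013·1011.8761 ≈ 438.155

Height = 27.55, Area = 438.2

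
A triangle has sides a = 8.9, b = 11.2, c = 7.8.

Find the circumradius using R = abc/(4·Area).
First find the area with Heron's formula.
s = (8.9 + 11.2 + 7.8)/2 = 13.95
Area = √(s(s−a)(s−b)(s−c)) = √(13.95·5.05·2.75·6.15) ≈ √1191.44 ≈ 34.5173
abc = 8.9·11.2·7.8 = 777.504
R = abc/(4·Area) ≈ 777.504/(4·34.5173) = 777.504/138.069 ≈ 5.63126

R = 5.631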